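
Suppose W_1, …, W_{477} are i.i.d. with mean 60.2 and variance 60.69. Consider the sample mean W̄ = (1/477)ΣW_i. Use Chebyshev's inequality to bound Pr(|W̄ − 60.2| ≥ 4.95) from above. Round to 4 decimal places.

Var(W̄) = Var(W_i)/n = 60.69/477 = 0.12723.
Chebyshev: Pr(|W̄ − 60.2| ≥ 4.95) ≤ Var(W̄)/(4.95)² = 60.69/(477·4.95²) = 0.0052.

0.0052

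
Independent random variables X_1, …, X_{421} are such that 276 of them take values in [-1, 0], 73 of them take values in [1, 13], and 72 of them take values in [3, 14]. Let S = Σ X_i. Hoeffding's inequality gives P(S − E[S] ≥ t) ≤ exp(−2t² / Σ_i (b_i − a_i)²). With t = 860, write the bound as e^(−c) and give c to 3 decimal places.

75.856

Σ(b_i − a_i)² = 276·1² + 73·12² + 72·11² = 19500.
c = 2t² / 19500 = 2·860² / 19500 = 75.8564.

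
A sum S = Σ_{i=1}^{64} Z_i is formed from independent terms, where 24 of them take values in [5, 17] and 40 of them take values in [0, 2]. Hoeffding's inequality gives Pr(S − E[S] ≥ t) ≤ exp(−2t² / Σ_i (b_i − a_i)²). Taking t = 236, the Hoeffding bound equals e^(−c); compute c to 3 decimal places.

30.805

Σ(b_i − a_i)² = 24·12² + 40·2² = 3616.
c = 2t² / 3616 = 2·236² / 3616 = 30.8053.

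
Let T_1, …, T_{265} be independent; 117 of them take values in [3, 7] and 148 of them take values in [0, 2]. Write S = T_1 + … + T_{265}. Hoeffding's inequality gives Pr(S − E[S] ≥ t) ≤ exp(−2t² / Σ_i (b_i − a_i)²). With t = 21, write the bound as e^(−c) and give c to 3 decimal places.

0.358

Σ(b_i − a_i)² = 117·4² + 148·2² = 2464.
c = 2t² / 2464 = 2·21² / 2464 = 0.3580.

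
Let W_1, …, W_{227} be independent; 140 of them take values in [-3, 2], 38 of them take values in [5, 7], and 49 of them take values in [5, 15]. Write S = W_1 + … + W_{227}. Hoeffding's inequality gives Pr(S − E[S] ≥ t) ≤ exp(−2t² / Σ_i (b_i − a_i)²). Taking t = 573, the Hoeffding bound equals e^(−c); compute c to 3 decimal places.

76.784

Σ(b_i − a_i)² = 140·5² + 38·2² + 49·10² = 8552.
c = 2t² / 8552 = 2·573² / 8552 = 76.7841.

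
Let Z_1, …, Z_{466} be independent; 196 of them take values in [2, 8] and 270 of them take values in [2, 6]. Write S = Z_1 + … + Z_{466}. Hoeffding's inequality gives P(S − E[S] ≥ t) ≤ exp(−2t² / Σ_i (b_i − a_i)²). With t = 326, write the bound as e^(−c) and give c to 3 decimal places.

Σ(b_i − a_i)² = 196·6² + 270·4² = 11376.
c = 2t² / 11376 = 2·326² / 11376 = 18.6842.

18.684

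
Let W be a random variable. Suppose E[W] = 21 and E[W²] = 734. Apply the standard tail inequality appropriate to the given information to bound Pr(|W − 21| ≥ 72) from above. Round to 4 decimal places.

0.0565

The first two moments determine the variance, so Chebyshev's inequality is the sharpest standard bound available.
Var(W) = E[W²] − (E[W])² = 734 − 441 = 293.
Chebyshev's inequality: Pr(|W − μ| ≥ t) ≤ Var(W)/t² = 293/5184 = 0.0565.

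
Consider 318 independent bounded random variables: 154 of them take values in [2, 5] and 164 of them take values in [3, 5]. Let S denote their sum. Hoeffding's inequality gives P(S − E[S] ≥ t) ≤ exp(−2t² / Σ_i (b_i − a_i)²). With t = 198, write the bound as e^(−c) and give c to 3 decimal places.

Σ(b_i − a_i)² = 154·3² + 164·2² = 2042.
c = 2t² / 2042 = 2·198² / 2042 = 38.3976.

38.398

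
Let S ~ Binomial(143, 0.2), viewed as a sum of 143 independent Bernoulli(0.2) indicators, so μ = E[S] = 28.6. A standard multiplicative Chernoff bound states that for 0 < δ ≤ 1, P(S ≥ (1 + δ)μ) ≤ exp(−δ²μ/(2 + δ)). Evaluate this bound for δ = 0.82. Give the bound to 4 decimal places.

Exponent = δ²μ/(2 + δ) = 0.82²·28.6/2.82 = 6.8194.
Bound = exp(−6.8194) = 0.00109.

0.0011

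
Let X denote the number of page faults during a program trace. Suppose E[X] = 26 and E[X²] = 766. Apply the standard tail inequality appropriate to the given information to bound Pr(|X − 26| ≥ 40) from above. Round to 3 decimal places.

The first two moments determine the variance, so Chebyshev's inequality is the sharpest standard bound available.
Var(X) = E[X²] − (E[X])² = 766 − 676 = 90.
Chebyshev's inequality: Pr(|X − μ| ≥ t) ≤ Var(X)/t² = 90/1600 = 0.0563.

0.056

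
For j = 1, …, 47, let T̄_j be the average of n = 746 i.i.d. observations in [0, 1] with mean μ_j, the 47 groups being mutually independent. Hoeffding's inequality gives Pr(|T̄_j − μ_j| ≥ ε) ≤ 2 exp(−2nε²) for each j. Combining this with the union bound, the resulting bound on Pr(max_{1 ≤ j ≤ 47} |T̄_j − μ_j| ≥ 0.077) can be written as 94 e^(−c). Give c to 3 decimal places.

8.846

Union bound over the 47 events: Pr(max_{1 ≤ j ≤ 47} |T̄_j − μ_j| ≥ 0.077) ≤ 47·2·exp(−2nε²) = 94 exp(−2·746·0.077²).
So c = 2·746·0.077² = 8.8461.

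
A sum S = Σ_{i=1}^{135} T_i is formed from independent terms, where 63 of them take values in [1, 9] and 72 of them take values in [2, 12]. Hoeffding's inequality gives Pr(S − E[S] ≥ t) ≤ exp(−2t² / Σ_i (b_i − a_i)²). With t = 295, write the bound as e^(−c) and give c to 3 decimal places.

Σ(b_i − a_i)² = 63·8² + 72·10² = 11232.
c = 2t² / 11232 = 2·295² / 11232 = 15.4959.

15.496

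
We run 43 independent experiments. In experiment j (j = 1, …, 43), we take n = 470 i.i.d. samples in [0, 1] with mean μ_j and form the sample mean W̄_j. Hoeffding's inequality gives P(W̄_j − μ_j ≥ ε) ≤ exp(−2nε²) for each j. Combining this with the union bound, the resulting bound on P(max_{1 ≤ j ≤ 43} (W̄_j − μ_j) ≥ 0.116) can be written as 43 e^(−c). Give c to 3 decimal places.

Union bound over the 43 events: P(max_{1 ≤ j ≤ 43} (W̄_j − μ_j) ≥ 0.116) ≤ 43·exp(−2nε²) = 43 exp(−2·470·0.116²).
So c = 2·470·0.116² = 12.6486.

12.649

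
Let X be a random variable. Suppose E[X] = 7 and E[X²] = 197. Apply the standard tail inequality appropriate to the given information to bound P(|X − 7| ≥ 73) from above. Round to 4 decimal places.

0.0278

The first two moments determine the variance, so Chebyshev's inequality is the sharpest standard bound available.
Var(X) = E[X²] − (E[X])² = 197 − 49 = 148.
Chebyshev's inequality: P(|X − μ| ≥ t) ≤ Var(X)/t² = 148/5329 = 0.0278.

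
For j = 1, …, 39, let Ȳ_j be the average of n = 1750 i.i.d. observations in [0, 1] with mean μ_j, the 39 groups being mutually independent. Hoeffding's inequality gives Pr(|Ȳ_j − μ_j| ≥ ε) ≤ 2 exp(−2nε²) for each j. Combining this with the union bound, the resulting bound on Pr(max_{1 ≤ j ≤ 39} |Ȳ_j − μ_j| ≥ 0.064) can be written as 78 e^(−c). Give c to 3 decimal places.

Union bound over the 39 events: Pr(max_{1 ≤ j ≤ 39} |Ȳ_j − μ_j| ≥ 0.064) ≤ 39·2·exp(−2nε²) = 78 exp(−2·1750·0.064²).
So c = 2·1750·0.064² = 14.3360.

14.336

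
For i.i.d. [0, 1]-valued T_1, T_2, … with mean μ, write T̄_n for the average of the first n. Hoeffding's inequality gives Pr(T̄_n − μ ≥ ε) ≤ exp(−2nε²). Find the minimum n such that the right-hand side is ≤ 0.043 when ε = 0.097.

Require exp(−2nε²) ≤ 0.043, i.e. 2nε² ≥ ln(1/0.043) = 3.146555.
So n ≥ 3.146555 / (2·0.097²) = 167.210.
The smallest integer n is 168.

168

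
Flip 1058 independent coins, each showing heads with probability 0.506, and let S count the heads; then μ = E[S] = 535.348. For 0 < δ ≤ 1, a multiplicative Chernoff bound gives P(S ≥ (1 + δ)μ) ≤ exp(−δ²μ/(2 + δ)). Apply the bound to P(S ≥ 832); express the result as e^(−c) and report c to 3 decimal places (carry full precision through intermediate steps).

Write 832 = (1 + δ)μ, so δ = 832/535.348 − 1 = 0.5541293…
Then the exponent is δ²μ/(2 + δ) = (832 − μ)² / (μ·(2 + δ)) = 64.359921.

64.360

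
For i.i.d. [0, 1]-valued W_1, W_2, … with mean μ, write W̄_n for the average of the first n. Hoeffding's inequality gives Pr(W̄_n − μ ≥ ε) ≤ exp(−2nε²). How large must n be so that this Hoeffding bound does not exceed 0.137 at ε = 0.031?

Require exp(−2nε²) ≤ 0.137, i.e. 2nε² ≥ ln(1/0.137) = 1.987774.
So n ≥ 1.987774 / (2·0.031²) = 1034.222.
The smallest integer n is 1035.

1035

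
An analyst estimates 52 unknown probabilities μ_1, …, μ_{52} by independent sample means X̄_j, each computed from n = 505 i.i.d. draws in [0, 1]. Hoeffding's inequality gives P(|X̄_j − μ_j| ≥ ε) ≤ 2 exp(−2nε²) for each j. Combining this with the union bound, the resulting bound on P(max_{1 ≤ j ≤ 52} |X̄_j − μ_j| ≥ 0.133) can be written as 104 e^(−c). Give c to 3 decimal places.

Union bound over the 52 events: P(max_{1 ≤ j ≤ 52} |X̄_j − μ_j| ≥ 0.133) ≤ 52·2·exp(−2nε²) = 104 exp(−2·505·0.133²).
So c = 2·505·0.133² = 17.8659.

17.866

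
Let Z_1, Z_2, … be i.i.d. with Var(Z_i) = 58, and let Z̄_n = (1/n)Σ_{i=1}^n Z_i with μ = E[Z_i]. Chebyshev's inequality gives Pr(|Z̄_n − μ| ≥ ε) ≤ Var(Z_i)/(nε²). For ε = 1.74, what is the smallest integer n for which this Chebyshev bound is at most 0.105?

Require 58/(n·1.74²) ≤ 0.105, i.e. n ≥ 58/(0.105·1.74²) = 182.448.
The smallest integer n is 183.

183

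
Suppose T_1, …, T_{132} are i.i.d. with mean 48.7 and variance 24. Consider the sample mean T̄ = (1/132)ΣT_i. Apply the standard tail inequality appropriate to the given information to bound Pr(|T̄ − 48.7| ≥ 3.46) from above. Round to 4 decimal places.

0.0152

With mean and variance of each term known, Chebyshev's inequality bounds the deviation of the sum (or sample mean).
Var(T̄) = Var(T_i)/n = 24/132 = 0.18182.
Chebyshev: Pr(|T̄ − 48.7| ≥ 3.46) ≤ Var(T̄)/(3.46)² = 24/(132·3.46²) = 0.0152.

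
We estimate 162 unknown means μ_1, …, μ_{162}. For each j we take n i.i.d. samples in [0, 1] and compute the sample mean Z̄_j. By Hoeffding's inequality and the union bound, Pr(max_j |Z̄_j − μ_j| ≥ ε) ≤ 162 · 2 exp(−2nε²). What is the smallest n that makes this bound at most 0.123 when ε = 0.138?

Need 2·162·exp(−2nε²) ≤ 0.123, i.e. exp(−2nε²) ≤ 0.123/324.
So 2nε² ≥ ln(324/0.123) = 7.876314.
Hence n ≥ 7.876314/(2·0.138²) = 206.793.
The smallest integer n is 207.

207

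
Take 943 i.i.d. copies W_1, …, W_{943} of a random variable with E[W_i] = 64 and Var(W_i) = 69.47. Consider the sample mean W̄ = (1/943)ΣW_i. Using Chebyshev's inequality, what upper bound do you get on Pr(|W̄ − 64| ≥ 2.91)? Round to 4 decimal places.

0.0087

Var(W̄) = Var(W_i)/n = 69.47/943 = 0.073669.
Chebyshev: Pr(|W̄ − 64| ≥ 2.91) ≤ Var(W̄)/(2.91)² = 69.47/(943·2.91²) = 0.0087.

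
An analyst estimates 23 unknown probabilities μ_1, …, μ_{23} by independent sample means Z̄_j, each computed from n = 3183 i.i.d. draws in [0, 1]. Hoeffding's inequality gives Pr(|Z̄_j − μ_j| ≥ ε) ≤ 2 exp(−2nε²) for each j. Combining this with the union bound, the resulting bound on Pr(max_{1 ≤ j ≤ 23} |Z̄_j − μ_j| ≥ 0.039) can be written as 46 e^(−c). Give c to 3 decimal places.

Union bound over the 23 events: Pr(max_{1 ≤ j ≤ 23} |Z̄_j − μ_j| ≥ 0.039) ≤ 23·2·exp(−2nε²) = 46 exp(−2·3183·0.039²).
So c = 2·3183·0.039² = 9.6827.

9.683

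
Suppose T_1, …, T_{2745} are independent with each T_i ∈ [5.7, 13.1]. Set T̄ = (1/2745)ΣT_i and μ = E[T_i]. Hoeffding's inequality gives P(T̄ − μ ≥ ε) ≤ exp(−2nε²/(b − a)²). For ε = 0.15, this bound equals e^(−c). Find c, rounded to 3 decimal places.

c = 2nε²/(b − a)² = 2·2745·0.15² / 7.4² = 2.2558.

2.256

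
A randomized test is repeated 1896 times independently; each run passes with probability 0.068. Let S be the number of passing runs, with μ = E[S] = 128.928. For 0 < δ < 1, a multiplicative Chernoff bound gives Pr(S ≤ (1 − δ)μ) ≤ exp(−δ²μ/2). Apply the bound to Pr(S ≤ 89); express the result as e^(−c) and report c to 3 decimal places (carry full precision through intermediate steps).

Write 89 = (1 − δ)μ, so δ = 1 − 89/128.928 = 0.3096922…
Then the exponent is δ²μ/2 = (μ − 89)²/(2μ) = 6.182696.

6.183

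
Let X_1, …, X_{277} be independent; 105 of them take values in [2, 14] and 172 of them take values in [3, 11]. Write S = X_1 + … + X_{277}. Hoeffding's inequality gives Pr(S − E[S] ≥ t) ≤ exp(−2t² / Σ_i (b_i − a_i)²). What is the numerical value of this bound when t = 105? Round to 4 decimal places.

0.4300

Σ(b_i − a_i)² = 105·12² + 172·8² = 26128.
Exponent = 2·105² / 26128 = 0.84392.
Bound = exp(−0.84392) = 0.43002.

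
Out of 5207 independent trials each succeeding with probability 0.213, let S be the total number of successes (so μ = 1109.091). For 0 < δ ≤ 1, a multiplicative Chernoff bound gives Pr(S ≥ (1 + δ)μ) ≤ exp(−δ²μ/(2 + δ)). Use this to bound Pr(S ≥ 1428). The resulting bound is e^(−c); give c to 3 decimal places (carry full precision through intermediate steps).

40.086

Write 1428 = (1 + δ)μ, so δ = 1428/1109.091 − 1 = 0.2875409…
Then the exponent is δ²μ/(2 + δ) = (1428 − μ)² / (μ·(2 + δ)) = 40.086442.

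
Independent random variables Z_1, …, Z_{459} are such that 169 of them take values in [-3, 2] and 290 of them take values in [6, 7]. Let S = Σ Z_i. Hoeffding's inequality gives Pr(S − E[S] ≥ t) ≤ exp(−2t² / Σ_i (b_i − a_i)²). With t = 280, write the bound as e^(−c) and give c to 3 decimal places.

34.729

Σ(b_i − a_i)² = 169·5² + 290·1² = 4515.
c = 2t² / 4515 = 2·280² / 4515 = 34.7287.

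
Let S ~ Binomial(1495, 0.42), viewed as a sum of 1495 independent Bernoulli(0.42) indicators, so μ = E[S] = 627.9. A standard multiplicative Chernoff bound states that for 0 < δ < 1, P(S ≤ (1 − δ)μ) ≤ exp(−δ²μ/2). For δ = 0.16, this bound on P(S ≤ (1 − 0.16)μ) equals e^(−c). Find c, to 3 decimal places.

c = δ²μ/2 = 0.16²·627.9/2 = 8.0371.

8.037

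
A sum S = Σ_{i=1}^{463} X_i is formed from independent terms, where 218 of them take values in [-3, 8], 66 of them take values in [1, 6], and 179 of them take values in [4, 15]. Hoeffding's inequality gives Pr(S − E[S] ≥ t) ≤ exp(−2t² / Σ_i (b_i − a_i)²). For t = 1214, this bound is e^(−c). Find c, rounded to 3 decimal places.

Σ(b_i − a_i)² = 218·11² + 66·5² + 179·11² = 49687.
c = 2t² / 49687 = 2·1214² / 49687 = 59.3232.

59.323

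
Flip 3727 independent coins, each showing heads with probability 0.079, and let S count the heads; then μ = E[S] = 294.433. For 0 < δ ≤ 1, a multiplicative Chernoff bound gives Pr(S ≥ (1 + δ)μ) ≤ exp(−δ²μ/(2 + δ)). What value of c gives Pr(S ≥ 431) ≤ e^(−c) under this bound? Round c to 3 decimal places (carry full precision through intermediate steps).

Write 431 = (1 + δ)μ, so δ = 431/294.433 − 1 = 0.4638305…
Then the exponent is δ²μ/(2 + δ) = (431 − μ)² / (μ·(2 + δ)) = 25.709536.

25.710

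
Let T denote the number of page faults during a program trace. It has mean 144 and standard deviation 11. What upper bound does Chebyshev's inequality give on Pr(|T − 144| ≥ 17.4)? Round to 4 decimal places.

0.3997

Chebyshev: Pr(|T − μ| ≥ t) ≤ Var(T)/t².
Var(T) = σ² = 11² = 121.
Bound = 121 / 302.76 = 0.3997.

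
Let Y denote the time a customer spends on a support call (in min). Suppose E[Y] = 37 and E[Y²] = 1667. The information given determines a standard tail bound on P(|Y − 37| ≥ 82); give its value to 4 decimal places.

The first two moments determine the variance, so Chebyshev's inequality is the sharpest standard bound available.
Var(Y) = E[Y²] − (E[Y])² = 1667 − 1369 = 298.
Chebyshev's inequality: P(|Y − μ| ≥ t) ≤ Var(Y)/t² = 298/6724 = 0.0443.

0.0443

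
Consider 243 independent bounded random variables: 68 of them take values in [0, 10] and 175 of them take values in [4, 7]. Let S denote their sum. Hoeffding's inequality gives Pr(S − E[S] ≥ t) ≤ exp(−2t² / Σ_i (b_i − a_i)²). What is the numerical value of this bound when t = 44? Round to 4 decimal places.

0.6298

Σ(b_i − a_i)² = 68·10² + 175·3² = 8375.
Exponent = 2·44² / 8375 = 0.46233.
Bound = exp(−0.46233) = 0.62982.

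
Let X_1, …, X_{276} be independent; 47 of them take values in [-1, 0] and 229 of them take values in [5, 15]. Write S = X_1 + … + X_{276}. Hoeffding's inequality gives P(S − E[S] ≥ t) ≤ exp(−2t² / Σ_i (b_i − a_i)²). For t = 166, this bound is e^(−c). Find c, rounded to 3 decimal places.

2.402

Σ(b_i − a_i)² = 47·1² + 229·10² = 22947.
c = 2t² / 22947 = 2·166² / 22947 = 2.4017.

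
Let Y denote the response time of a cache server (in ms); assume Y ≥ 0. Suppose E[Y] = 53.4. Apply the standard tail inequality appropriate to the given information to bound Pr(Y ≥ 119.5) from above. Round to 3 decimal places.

Only the mean of a non-negative variable is known, so Markov's inequality is the applicable tail bound.
Markov's inequality: for a non-negative random variable, Pr(Y ≥ a) ≤ E[Y]/a.
Here E[Y] = 53.4 and a = 119.5, so the bound is 53.4/119.5 = 0.4469.

0.447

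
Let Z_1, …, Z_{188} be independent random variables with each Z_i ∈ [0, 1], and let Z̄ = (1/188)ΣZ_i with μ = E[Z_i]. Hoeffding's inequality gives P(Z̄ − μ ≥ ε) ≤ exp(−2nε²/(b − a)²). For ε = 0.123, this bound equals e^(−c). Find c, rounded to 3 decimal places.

c = 2nε²/(b − a)² = 2·188·0.123² / 1² = 5.6885.

5.689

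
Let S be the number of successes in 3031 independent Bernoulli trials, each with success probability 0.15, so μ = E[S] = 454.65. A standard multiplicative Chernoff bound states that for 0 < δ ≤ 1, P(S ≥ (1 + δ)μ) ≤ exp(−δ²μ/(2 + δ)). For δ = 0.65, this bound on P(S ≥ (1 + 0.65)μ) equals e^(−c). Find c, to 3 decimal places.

c = δ²μ/(2 + δ) = 0.65²·454.65/(2 + 0.65) = 72.4867.

72.487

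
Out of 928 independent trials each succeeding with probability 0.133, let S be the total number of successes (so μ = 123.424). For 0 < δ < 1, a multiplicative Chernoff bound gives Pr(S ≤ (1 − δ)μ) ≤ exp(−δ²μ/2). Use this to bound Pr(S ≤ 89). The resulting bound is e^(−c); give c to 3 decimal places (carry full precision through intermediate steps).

4.801

Write 89 = (1 − δ)μ, so δ = 1 − 89/123.424 = 0.2789085…
Then the exponent is δ²μ/2 = (μ − 89)²/(2μ) = 4.800573.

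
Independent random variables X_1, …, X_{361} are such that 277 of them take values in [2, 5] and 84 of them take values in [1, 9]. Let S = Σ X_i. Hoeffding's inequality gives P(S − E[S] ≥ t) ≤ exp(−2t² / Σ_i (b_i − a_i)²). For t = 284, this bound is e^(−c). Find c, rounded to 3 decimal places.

Σ(b_i − a_i)² = 277·3² + 84·8² = 7869.
c = 2t² / 7869 = 2·284² / 7869 = 20.4997.

20.500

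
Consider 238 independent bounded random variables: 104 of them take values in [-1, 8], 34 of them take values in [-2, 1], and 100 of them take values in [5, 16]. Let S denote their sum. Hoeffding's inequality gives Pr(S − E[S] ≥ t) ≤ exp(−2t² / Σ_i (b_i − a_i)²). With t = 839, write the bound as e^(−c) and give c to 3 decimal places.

67.587

Σ(b_i − a_i)² = 104·9² + 34·3² + 100·11² = 20830.
c = 2t² / 20830 = 2·839² / 20830 = 67.5872.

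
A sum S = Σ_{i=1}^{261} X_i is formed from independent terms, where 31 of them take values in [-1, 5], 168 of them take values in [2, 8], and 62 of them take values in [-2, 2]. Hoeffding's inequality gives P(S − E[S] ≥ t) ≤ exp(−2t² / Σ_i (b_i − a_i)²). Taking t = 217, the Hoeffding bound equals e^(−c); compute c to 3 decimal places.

11.547

Σ(b_i − a_i)² = 31·6² + 168·6² + 62·4² = 8156.
c = 2t² / 8156 = 2·217² / 8156 = 11.5471.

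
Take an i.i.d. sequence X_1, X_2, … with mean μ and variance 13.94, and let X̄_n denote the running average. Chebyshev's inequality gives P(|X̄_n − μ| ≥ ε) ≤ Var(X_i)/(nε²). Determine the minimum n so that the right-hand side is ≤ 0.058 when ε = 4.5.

12

Require 13.94/(n·4.5²) ≤ 0.058, i.e. n ≥ 13.94/(0.058·4.5²) = 11.869.
The smallest integer n is 12.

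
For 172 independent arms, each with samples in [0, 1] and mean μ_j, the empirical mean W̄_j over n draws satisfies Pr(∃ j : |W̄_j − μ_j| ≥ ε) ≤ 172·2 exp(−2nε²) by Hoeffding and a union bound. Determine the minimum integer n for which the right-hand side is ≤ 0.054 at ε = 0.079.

702

Need 2·172·exp(−2nε²) ≤ 0.054, i.e. exp(−2nε²) ≤ 0.054/344.
So 2nε² ≥ ln(344/0.054) = 8.759413.
Hence n ≥ 8.759413/(2·0.079²) = 701.764.
The smallest integer n is 702.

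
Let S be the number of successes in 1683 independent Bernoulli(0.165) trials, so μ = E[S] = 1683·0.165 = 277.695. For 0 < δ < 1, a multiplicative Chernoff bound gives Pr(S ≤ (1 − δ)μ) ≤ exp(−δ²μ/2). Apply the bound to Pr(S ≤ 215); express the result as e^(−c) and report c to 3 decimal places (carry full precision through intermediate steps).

7.077

Write 215 = (1 − δ)μ, so δ = 1 − 215/277.695 = 0.2257693…
Then the exponent is δ²μ/2 = (μ − 215)²/(2μ) = 7.077302.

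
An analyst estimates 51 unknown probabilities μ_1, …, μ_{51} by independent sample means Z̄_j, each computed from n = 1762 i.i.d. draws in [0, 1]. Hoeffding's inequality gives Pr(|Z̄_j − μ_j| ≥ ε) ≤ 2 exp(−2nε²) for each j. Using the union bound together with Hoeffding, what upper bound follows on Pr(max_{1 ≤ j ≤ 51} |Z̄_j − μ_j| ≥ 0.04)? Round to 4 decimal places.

Per-experiment Hoeffding bound: 2·exp(−2·1762·0.04²) = 2·exp(−5.63840) = 0.0071171.
Union bound over 51 events: 51·0.0071171 = 0.36297.

0.3630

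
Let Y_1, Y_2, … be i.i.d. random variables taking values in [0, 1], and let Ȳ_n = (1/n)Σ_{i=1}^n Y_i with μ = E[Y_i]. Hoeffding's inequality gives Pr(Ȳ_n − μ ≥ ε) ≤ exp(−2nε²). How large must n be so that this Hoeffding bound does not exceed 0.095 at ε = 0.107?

103

Require exp(−2nε²) ≤ 0.095, i.e. 2nε² ≥ ln(1/0.095) = 2.353878.
So n ≥ 2.353878 / (2·0.107²) = 102.798.
The smallest integer n is 103.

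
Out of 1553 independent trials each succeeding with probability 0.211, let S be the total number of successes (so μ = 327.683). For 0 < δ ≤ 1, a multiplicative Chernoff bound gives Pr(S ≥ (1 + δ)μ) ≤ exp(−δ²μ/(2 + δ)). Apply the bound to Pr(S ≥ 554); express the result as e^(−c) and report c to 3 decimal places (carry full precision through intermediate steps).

58.093

Write 554 = (1 + δ)μ, so δ = 554/327.683 − 1 = 0.6906583…
Then the exponent is δ²μ/(2 + δ) = (554 − μ)² / (μ·(2 + δ)) = 58.092744.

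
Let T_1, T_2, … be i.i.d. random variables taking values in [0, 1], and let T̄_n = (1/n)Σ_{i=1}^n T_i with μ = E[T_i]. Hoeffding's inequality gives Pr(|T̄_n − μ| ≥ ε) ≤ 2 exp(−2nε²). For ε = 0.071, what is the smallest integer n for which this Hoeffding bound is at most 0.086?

Require 2·exp(−2nε²) ≤ 0.086, i.e. 2nε² ≥ ln(2/0.086) = 3.146555.
So n ≥ 3.146555 / (2·0.071²) = 312.096.
The smallest integer n is 313.

313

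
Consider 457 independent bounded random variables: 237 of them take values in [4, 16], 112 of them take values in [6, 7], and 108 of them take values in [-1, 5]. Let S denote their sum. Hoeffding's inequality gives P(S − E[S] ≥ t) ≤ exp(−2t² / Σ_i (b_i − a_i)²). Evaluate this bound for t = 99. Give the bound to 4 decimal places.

Σ(b_i − a_i)² = 237·12² + 112·1² + 108·6² = 38128.
Exponent = 2·99² / 38128 = 0.51411.
Bound = exp(−0.51411) = 0.59803.

0.5980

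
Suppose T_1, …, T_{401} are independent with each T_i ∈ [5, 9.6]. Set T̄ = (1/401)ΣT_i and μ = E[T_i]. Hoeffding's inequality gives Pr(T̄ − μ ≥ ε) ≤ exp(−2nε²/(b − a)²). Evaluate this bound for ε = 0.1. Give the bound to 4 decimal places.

0.6845

Exponent: 2nε²/(b − a)² = 2·401·0.1² / 4.6² = 0.37902.
Bound = exp(−0.37902) = 0.68453.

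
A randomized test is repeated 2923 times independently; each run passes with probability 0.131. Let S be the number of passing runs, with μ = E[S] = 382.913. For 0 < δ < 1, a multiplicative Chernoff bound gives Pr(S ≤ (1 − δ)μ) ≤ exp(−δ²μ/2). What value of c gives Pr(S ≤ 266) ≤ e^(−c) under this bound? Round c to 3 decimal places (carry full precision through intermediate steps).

17.848

Write 266 = (1 − δ)μ, so δ = 1 − 266/382.913 = 0.3053252…
Then the exponent is δ²μ/2 = (μ − 266)²/(2μ) = 17.848244.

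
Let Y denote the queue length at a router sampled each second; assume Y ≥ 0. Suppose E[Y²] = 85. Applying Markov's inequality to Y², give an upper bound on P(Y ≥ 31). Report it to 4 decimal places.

0.0884

Since Y ≥ 0, the event {Y ≥ 31} is the same as {Y² ≥ 961}.
Markov's inequality applied to Y² gives P(Y² ≥ 961) ≤ E[Y²]/961 = 85/961 = 0.0884.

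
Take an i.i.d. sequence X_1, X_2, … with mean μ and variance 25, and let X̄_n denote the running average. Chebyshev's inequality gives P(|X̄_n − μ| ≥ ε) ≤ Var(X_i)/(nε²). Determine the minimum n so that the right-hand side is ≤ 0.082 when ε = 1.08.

262

Require 25/(n·1.08²) ≤ 0.082, i.e. n ≥ 25/(0.082·1.08²) = 261.384.
The smallest integer n is 262.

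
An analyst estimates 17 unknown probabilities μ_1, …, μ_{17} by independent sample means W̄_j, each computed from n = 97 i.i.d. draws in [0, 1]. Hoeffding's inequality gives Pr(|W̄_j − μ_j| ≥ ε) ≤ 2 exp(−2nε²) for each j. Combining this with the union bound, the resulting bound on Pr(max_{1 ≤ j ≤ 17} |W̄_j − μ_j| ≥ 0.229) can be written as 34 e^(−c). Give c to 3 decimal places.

10.174

Union bound over the 17 events: Pr(max_{1 ≤ j ≤ 17} |W̄_j − μ_j| ≥ 0.229) ≤ 17·2·exp(−2nε²) = 34 exp(−2·97·0.229²).
So c = 2·97·0.229² = 10.1736.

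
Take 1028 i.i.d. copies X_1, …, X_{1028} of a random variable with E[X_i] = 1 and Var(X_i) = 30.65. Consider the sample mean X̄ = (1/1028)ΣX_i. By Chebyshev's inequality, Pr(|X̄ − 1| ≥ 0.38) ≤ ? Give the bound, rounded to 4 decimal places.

Var(X̄) = Var(X_i)/n = 30.65/1028 = 0.029815.
Chebyshev: Pr(|X̄ − 1| ≥ 0.38) ≤ Var(X̄)/(0.38)² = 30.65/(1028·0.38²) = 0.2065.

0.2065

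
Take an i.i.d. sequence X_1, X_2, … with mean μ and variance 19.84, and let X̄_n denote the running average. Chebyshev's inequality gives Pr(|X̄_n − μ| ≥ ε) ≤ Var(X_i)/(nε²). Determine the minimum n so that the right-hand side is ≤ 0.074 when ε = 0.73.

Require 19.84/(n·0.73²) ≤ 0.074, i.e. n ≥ 19.84/(0.074·0.73²) = 503.111.
The smallest integer n is 504.

504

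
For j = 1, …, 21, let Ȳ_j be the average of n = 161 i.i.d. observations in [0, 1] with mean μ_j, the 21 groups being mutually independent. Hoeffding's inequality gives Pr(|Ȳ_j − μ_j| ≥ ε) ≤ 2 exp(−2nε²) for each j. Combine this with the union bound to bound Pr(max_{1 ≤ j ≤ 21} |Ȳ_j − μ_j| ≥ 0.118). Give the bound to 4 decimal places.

0.4743

Per-experiment Hoeffding bound: 2·exp(−2·161·0.118²) = 2·exp(−4.48353) = 0.022587.
Union bound over 21 events: 21·0.022587 = 0.47433.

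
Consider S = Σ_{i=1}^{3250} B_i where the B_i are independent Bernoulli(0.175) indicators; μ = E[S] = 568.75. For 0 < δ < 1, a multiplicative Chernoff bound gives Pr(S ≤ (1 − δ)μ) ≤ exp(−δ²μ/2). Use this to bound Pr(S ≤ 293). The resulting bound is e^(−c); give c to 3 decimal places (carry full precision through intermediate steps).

Write 293 = (1 − δ)μ, so δ = 1 − 293/568.75 = 0.4848352…
Then the exponent is δ²μ/2 = (μ − 293)²/(2μ) = 66.846648.

66.847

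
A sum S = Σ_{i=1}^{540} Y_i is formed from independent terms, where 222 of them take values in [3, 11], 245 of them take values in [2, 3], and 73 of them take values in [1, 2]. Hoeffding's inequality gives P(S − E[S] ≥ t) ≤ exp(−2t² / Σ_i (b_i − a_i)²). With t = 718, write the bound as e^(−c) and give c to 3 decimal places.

Σ(b_i − a_i)² = 222·8² + 245·1² + 73·1² = 14526.
c = 2t² / 14526 = 2·718² / 14526 = 70.9795.

70.979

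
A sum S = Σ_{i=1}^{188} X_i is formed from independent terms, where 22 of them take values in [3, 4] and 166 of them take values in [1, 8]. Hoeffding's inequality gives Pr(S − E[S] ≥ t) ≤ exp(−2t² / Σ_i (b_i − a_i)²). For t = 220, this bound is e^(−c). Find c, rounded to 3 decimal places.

Σ(b_i − a_i)² = 22·1² + 166·7² = 8156.
c = 2t² / 8156 = 2·220² / 8156 = 11.8686.

11.869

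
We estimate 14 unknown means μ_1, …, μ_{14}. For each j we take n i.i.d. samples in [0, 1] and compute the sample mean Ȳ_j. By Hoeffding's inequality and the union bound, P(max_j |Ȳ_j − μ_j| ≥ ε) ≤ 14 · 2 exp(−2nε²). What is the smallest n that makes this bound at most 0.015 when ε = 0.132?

Need 2·14·exp(−2nε²) ≤ 0.015, i.e. exp(−2nε²) ≤ 0.015/28.
So 2nε² ≥ ln(28/0.015) = 7.531910.
Hence n ≥ 7.531910/(2·0.132²) = 216.136.
The smallest integer n is 217.

217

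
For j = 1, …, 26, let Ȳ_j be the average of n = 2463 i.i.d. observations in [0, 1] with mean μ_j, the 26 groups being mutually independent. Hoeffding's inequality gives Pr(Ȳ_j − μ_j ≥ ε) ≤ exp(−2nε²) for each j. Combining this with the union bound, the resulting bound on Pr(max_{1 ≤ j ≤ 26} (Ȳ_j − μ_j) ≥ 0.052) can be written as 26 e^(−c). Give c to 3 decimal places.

Union bound over the 26 events: Pr(max_{1 ≤ j ≤ 26} (Ȳ_j − μ_j) ≥ 0.052) ≤ 26·exp(−2nε²) = 26 exp(−2·2463·0.052²).
So c = 2·2463·0.052² = 13.3199.

13.320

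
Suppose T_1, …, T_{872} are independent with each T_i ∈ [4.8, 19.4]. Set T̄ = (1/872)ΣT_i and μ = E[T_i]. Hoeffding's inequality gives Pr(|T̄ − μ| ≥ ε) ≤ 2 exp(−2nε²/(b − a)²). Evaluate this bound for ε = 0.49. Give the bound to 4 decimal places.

0.2805

Exponent: 2nε²/(b − a)² = 2·872·0.49² / 14.6² = 1.96441.
Bound = 2·exp(−1.96441) = 0.28048.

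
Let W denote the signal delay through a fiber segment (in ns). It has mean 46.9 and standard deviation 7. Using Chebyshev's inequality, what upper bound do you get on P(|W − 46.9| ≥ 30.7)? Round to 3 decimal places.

Chebyshev: P(|W − μ| ≥ t) ≤ Var(W)/t².
Var(W) = σ² = 7² = 49.
Bound = 49 / 942.49 = 0.0520.

0.052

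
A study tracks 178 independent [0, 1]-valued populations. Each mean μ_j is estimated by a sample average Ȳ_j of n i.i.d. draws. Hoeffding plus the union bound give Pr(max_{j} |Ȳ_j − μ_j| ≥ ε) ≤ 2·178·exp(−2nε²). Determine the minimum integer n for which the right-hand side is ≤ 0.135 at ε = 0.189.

Need 2·178·exp(−2nε²) ≤ 0.135, i.e. exp(−2nε²) ≤ 0.135/356.
So 2nε² ≥ ln(356/0.135) = 7.877411.
Hence n ≥ 7.877411/(2·0.189²) = 110.263.
The smallest integer n is 111.

111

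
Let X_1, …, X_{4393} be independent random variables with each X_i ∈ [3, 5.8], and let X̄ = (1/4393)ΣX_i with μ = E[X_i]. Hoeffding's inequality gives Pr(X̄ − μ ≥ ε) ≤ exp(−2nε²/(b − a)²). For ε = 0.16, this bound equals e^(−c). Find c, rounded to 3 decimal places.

c = 2nε²/(b − a)² = 2·4393·0.16² / 2.8² = 28.6890.

28.689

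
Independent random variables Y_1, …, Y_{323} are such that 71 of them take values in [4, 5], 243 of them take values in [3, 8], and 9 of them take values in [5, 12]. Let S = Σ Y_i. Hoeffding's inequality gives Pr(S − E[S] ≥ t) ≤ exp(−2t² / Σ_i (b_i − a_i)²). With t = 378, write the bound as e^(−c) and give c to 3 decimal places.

Σ(b_i − a_i)² = 71·1² + 243·5² + 9·7² = 6587.
c = 2t² / 6587 = 2·378² / 6587 = 43.3836.

43.384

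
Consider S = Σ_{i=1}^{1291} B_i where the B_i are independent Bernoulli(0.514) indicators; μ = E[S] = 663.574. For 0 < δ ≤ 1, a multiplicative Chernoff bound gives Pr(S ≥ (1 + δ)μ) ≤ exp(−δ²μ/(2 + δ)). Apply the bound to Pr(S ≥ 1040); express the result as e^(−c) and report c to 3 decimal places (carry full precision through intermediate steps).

83.176

Write 1040 = (1 + δ)μ, so δ = 1040/663.574 − 1 = 0.5672706…
Then the exponent is δ²μ/(2 + δ) = (1040 − μ)² / (μ·(2 + δ)) = 83.176037.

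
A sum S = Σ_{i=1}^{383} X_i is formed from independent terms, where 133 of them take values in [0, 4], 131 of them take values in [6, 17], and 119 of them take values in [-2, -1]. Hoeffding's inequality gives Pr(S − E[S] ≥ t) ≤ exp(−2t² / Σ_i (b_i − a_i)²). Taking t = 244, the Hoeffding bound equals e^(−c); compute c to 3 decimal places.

Σ(b_i − a_i)² = 133·4² + 131·11² + 119·1² = 18098.
c = 2t² / 18098 = 2·244² / 18098 = 6.5793.

6.579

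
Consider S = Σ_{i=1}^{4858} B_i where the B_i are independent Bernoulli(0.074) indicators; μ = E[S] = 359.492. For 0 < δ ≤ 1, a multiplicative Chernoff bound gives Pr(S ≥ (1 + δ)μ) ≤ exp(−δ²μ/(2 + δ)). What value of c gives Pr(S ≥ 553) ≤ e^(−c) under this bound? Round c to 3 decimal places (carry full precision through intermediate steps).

41.036

Write 553 = (1 + δ)μ, so δ = 553/359.492 − 1 = 0.5382818…
Then the exponent is δ²μ/(2 + δ) = (553 − μ)² / (μ·(2 + δ)) = 41.036355.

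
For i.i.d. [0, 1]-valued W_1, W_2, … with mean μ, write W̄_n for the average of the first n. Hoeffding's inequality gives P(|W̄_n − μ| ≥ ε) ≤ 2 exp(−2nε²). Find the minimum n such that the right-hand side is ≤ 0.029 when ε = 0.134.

Require 2·exp(−2nε²) ≤ 0.029, i.e. 2nε² ≥ ln(2/0.029) = 4.233607.
So n ≥ 4.233607 / (2·0.134²) = 117.888.
The smallest integer n is 118.

118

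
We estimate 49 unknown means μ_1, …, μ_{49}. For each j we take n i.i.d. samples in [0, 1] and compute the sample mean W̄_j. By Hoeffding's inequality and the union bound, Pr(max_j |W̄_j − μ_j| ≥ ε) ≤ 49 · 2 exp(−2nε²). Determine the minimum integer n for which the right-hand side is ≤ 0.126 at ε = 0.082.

495

Need 2·49·exp(−2nε²) ≤ 0.126, i.e. exp(−2nε²) ≤ 0.126/98.
So 2nε² ≥ ln(98/0.126) = 6.656441.
Hence n ≥ 6.656441/(2·0.082²) = 494.976.
The smallest integer n is 495.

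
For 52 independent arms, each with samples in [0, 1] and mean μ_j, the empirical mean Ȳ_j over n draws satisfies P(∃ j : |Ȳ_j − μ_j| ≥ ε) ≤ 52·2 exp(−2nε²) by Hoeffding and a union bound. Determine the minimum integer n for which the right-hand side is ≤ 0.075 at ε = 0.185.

Need 2·52·exp(−2nε²) ≤ 0.075, i.e. exp(−2nε²) ≤ 0.075/104.
So 2nε² ≥ ln(104/0.075) = 7.234658.
Hence n ≥ 7.234658/(2·0.185²) = 105.693.
The smallest integer n is 106.

106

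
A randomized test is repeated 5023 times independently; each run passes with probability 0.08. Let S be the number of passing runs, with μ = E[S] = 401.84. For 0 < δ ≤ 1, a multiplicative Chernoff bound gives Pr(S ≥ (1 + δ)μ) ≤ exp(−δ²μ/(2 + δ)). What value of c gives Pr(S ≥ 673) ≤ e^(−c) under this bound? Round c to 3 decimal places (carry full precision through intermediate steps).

68.408

Write 673 = (1 + δ)μ, so δ = 673/401.84 − 1 = 0.6747959…
Then the exponent is δ²μ/(2 + δ) = (673 − μ)² / (μ·(2 + δ)) = 68.408085.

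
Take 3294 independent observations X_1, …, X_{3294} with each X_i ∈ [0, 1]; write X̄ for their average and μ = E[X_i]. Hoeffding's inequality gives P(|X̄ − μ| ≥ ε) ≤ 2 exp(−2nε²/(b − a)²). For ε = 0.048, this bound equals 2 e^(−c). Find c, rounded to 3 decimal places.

15.179

c = 2nε²/(b − a)² = 2·3294·0.048² / 1² = 15.1788.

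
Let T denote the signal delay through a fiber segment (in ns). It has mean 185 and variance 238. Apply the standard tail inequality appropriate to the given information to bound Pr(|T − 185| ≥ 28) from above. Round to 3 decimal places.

0.304

Mean and variance are known, so Chebyshev's inequality applies.
Chebyshev: Pr(|T − μ| ≥ t) ≤ Var(T)/t².
Bound = 238 / 784 = 0.3036.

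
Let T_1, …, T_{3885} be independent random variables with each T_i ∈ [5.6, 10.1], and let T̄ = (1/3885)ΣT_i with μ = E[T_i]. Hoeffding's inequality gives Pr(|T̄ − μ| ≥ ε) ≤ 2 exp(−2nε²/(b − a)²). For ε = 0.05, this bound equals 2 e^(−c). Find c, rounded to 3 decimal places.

c = 2nε²/(b − a)² = 2·3885·0.05² / 4.5² = 0.9593.

0.959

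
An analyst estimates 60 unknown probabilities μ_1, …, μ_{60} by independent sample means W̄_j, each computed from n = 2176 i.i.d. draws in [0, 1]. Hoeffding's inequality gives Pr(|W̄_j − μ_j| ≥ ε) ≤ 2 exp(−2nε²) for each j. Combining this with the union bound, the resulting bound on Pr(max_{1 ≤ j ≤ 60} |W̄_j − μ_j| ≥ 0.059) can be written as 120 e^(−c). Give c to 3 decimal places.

15.149

Union bound over the 60 events: Pr(max_{1 ≤ j ≤ 60} |W̄_j − μ_j| ≥ 0.059) ≤ 60·2·exp(−2nε²) = 120 exp(−2·2176·0.059²).
So c = 2·2176·0.059² = 15.1493.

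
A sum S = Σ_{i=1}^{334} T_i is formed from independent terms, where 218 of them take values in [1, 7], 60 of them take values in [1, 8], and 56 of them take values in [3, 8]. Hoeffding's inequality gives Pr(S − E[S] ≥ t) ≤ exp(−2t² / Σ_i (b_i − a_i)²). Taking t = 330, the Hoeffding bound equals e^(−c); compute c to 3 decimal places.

17.870

Σ(b_i − a_i)² = 218·6² + 60·7² + 56·5² = 12188.
c = 2t² / 12188 = 2·330² / 12188 = 17.8700.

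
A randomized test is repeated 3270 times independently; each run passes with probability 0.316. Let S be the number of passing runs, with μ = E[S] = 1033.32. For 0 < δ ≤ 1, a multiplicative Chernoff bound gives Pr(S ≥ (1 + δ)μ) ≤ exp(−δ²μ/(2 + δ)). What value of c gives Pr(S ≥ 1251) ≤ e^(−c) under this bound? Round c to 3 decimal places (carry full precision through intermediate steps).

20.743

Write 1251 = (1 + δ)μ, so δ = 1251/1033.32 − 1 = 0.2106608…
Then the exponent is δ²μ/(2 + δ) = (1251 − μ)² / (μ·(2 + δ)) = 20.743408.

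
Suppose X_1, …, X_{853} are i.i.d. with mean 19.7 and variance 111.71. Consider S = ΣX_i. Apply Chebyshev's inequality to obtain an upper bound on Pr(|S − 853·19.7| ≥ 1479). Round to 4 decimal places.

Var(S) = n·Var(X_i) = 853·111.71 = 95288.63.
Chebyshev: Pr(|S − 853·19.7| ≥ 1479) ≤ Var(S)/1479² = 95288.63/2187441 = 0.0436.

0.0436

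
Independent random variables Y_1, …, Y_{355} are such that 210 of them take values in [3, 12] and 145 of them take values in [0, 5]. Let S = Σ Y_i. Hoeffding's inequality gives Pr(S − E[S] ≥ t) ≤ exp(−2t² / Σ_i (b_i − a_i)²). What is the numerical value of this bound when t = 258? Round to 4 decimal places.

0.0016

Σ(b_i − a_i)² = 210·9² + 145·5² = 20635.
Exponent = 2·258² / 20635 = 6.45156.
Bound = exp(−6.45156) = 0.00158.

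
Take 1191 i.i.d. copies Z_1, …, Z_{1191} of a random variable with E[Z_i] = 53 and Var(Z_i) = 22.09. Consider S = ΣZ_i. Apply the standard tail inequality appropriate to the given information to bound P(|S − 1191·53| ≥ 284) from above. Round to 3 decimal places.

0.326

With mean and variance of each term known, Chebyshev's inequality bounds the deviation of the sum (or sample mean).
Var(S) = n·Var(Z_i) = 1191·22.09 = 26309.19.
Chebyshev: P(|S − 1191·53| ≥ 284) ≤ Var(S)/284² = 26309.19/80656 = 0.3262.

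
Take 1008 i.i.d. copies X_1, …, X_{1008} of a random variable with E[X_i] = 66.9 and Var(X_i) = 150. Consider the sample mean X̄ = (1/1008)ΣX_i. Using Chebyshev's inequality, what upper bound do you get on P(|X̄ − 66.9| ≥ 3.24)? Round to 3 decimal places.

Var(X̄) = Var(X_i)/n = 150/1008 = 0.14881.
Chebyshev: P(|X̄ − 66.9| ≥ 3.24) ≤ Var(X̄)/(3.24)² = 150/(1008·3.24²) = 0.0142.

0.014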